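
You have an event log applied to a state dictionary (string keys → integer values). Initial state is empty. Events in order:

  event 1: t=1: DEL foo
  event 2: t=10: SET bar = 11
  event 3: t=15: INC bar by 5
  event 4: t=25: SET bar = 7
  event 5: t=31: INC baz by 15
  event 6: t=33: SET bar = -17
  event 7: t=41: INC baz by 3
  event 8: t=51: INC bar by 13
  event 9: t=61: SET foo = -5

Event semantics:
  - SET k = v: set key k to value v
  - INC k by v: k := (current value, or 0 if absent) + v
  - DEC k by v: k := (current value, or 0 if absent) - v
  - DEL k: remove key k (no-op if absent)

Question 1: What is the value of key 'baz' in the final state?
Answer: 18

Derivation:
Track key 'baz' through all 9 events:
  event 1 (t=1: DEL foo): baz unchanged
  event 2 (t=10: SET bar = 11): baz unchanged
  event 3 (t=15: INC bar by 5): baz unchanged
  event 4 (t=25: SET bar = 7): baz unchanged
  event 5 (t=31: INC baz by 15): baz (absent) -> 15
  event 6 (t=33: SET bar = -17): baz unchanged
  event 7 (t=41: INC baz by 3): baz 15 -> 18
  event 8 (t=51: INC bar by 13): baz unchanged
  event 9 (t=61: SET foo = -5): baz unchanged
Final: baz = 18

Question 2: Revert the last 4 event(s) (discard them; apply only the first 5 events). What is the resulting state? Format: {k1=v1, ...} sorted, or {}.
Keep first 5 events (discard last 4):
  after event 1 (t=1: DEL foo): {}
  after event 2 (t=10: SET bar = 11): {bar=11}
  after event 3 (t=15: INC bar by 5): {bar=16}
  after event 4 (t=25: SET bar = 7): {bar=7}
  after event 5 (t=31: INC baz by 15): {bar=7, baz=15}

Answer: {bar=7, baz=15}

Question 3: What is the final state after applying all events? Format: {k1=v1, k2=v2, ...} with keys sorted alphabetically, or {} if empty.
  after event 1 (t=1: DEL foo): {}
  after event 2 (t=10: SET bar = 11): {bar=11}
  after event 3 (t=15: INC bar by 5): {bar=16}
  after event 4 (t=25: SET bar = 7): {bar=7}
  after event 5 (t=31: INC baz by 15): {bar=7, baz=15}
  after event 6 (t=33: SET bar = -17): {bar=-17, baz=15}
  after event 7 (t=41: INC baz by 3): {bar=-17, baz=18}
  after event 8 (t=51: INC bar by 13): {bar=-4, baz=18}
  after event 9 (t=61: SET foo = -5): {bar=-4, baz=18, foo=-5}

Answer: {bar=-4, baz=18, foo=-5}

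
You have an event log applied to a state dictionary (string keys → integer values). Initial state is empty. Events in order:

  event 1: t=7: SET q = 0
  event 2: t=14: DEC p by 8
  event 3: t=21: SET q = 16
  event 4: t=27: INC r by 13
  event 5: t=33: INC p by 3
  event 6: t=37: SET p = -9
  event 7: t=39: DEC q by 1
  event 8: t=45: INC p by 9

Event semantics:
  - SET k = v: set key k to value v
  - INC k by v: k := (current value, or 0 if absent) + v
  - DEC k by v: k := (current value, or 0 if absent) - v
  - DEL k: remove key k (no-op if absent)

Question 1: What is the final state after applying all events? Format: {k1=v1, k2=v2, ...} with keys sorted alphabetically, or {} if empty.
Answer: {p=0, q=15, r=13}

Derivation:
  after event 1 (t=7: SET q = 0): {q=0}
  after event 2 (t=14: DEC p by 8): {p=-8, q=0}
  after event 3 (t=21: SET q = 16): {p=-8, q=16}
  after event 4 (t=27: INC r by 13): {p=-8, q=16, r=13}
  after event 5 (t=33: INC p by 3): {p=-5, q=16, r=13}
  after event 6 (t=37: SET p = -9): {p=-9, q=16, r=13}
  after event 7 (t=39: DEC q by 1): {p=-9, q=15, r=13}
  after event 8 (t=45: INC p by 9): {p=0, q=15, r=13}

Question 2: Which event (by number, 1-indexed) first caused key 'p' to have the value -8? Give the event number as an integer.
Answer: 2

Derivation:
Looking for first event where p becomes -8:
  event 2: p (absent) -> -8  <-- first match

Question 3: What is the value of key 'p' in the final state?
Track key 'p' through all 8 events:
  event 1 (t=7: SET q = 0): p unchanged
  event 2 (t=14: DEC p by 8): p (absent) -> -8
  event 3 (t=21: SET q = 16): p unchanged
  event 4 (t=27: INC r by 13): p unchanged
  event 5 (t=33: INC p by 3): p -8 -> -5
  event 6 (t=37: SET p = -9): p -5 -> -9
  event 7 (t=39: DEC q by 1): p unchanged
  event 8 (t=45: INC p by 9): p -9 -> 0
Final: p = 0

Answer: 0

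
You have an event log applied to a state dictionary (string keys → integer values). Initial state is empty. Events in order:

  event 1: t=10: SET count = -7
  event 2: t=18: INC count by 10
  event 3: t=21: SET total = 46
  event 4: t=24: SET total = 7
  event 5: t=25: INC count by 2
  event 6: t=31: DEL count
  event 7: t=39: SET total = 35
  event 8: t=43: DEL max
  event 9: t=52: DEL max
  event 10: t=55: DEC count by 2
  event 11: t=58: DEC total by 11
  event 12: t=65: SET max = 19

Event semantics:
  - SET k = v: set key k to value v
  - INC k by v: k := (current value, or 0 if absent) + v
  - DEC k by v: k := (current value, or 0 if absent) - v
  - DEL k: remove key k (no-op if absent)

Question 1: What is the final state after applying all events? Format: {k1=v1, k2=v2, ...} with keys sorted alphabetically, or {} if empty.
Answer: {count=-2, max=19, total=24}

Derivation:
  after event 1 (t=10: SET count = -7): {count=-7}
  after event 2 (t=18: INC count by 10): {count=3}
  after event 3 (t=21: SET total = 46): {count=3, total=46}
  after event 4 (t=24: SET total = 7): {count=3, total=7}
  after event 5 (t=25: INC count by 2): {count=5, total=7}
  after event 6 (t=31: DEL count): {total=7}
  after event 7 (t=39: SET total = 35): {total=35}
  after event 8 (t=43: DEL max): {total=35}
  after event 9 (t=52: DEL max): {total=35}
  after event 10 (t=55: DEC count by 2): {count=-2, total=35}
  after event 11 (t=58: DEC total by 11): {count=-2, total=24}
  after event 12 (t=65: SET max = 19): {count=-2, max=19, total=24}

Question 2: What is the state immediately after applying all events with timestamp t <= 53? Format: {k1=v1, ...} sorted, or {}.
Apply events with t <= 53 (9 events):
  after event 1 (t=10: SET count = -7): {count=-7}
  after event 2 (t=18: INC count by 10): {count=3}
  after event 3 (t=21: SET total = 46): {count=3, total=46}
  after event 4 (t=24: SET total = 7): {count=3, total=7}
  after event 5 (t=25: INC count by 2): {count=5, total=7}
  after event 6 (t=31: DEL count): {total=7}
  after event 7 (t=39: SET total = 35): {total=35}
  after event 8 (t=43: DEL max): {total=35}
  after event 9 (t=52: DEL max): {total=35}

Answer: {total=35}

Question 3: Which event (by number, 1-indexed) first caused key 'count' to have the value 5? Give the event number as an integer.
Looking for first event where count becomes 5:
  event 1: count = -7
  event 2: count = 3
  event 3: count = 3
  event 4: count = 3
  event 5: count 3 -> 5  <-- first match

Answer: 5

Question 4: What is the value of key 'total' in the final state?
Track key 'total' through all 12 events:
  event 1 (t=10: SET count = -7): total unchanged
  event 2 (t=18: INC count by 10): total unchanged
  event 3 (t=21: SET total = 46): total (absent) -> 46
  event 4 (t=24: SET total = 7): total 46 -> 7
  event 5 (t=25: INC count by 2): total unchanged
  event 6 (t=31: DEL count): total unchanged
  event 7 (t=39: SET total = 35): total 7 -> 35
  event 8 (t=43: DEL max): total unchanged
  event 9 (t=52: DEL max): total unchanged
  event 10 (t=55: DEC count by 2): total unchanged
  event 11 (t=58: DEC total by 11): total 35 -> 24
  event 12 (t=65: SET max = 19): total unchanged
Final: total = 24

Answer: 24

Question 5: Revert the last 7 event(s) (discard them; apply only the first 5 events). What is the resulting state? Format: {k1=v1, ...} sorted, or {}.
Answer: {count=5, total=7}

Derivation:
Keep first 5 events (discard last 7):
  after event 1 (t=10: SET count = -7): {count=-7}
  after event 2 (t=18: INC count by 10): {count=3}
  after event 3 (t=21: SET total = 46): {count=3, total=46}
  after event 4 (t=24: SET total = 7): {count=3, total=7}
  after event 5 (t=25: INC count by 2): {count=5, total=7}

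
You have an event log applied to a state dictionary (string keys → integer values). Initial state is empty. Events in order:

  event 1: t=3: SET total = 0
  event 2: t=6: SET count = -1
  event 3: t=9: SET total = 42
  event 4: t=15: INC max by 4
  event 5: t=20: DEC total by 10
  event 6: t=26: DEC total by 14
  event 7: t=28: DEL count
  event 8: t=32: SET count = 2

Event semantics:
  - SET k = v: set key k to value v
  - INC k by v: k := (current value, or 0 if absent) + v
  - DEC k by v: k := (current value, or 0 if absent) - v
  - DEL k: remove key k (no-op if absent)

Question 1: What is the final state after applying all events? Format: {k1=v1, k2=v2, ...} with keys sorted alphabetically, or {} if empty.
  after event 1 (t=3: SET total = 0): {total=0}
  after event 2 (t=6: SET count = -1): {count=-1, total=0}
  after event 3 (t=9: SET total = 42): {count=-1, total=42}
  after event 4 (t=15: INC max by 4): {count=-1, max=4, total=42}
  after event 5 (t=20: DEC total by 10): {count=-1, max=4, total=32}
  after event 6 (t=26: DEC total by 14): {count=-1, max=4, total=18}
  after event 7 (t=28: DEL count): {max=4, total=18}
  after event 8 (t=32: SET count = 2): {count=2, max=4, total=18}

Answer: {count=2, max=4, total=18}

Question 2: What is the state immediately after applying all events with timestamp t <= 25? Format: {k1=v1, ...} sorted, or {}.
Apply events with t <= 25 (5 events):
  after event 1 (t=3: SET total = 0): {total=0}
  after event 2 (t=6: SET count = -1): {count=-1, total=0}
  after event 3 (t=9: SET total = 42): {count=-1, total=42}
  after event 4 (t=15: INC max by 4): {count=-1, max=4, total=42}
  after event 5 (t=20: DEC total by 10): {count=-1, max=4, total=32}

Answer: {count=-1, max=4, total=32}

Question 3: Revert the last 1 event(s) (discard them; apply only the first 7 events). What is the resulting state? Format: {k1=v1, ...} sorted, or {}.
Keep first 7 events (discard last 1):
  after event 1 (t=3: SET total = 0): {total=0}
  after event 2 (t=6: SET count = -1): {count=-1, total=0}
  after event 3 (t=9: SET total = 42): {count=-1, total=42}
  after event 4 (t=15: INC max by 4): {count=-1, max=4, total=42}
  after event 5 (t=20: DEC total by 10): {count=-1, max=4, total=32}
  after event 6 (t=26: DEC total by 14): {count=-1, max=4, total=18}
  after event 7 (t=28: DEL count): {max=4, total=18}

Answer: {max=4, total=18}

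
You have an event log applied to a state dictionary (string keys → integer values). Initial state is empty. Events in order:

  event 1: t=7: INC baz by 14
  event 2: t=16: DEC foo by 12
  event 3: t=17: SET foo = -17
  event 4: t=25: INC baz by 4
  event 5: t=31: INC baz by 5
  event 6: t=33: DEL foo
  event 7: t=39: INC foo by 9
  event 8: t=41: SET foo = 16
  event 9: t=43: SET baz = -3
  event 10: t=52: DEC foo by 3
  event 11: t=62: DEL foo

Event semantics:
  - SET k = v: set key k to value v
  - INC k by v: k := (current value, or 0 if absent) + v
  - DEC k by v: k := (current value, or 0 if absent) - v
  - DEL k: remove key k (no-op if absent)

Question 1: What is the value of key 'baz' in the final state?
Track key 'baz' through all 11 events:
  event 1 (t=7: INC baz by 14): baz (absent) -> 14
  event 2 (t=16: DEC foo by 12): baz unchanged
  event 3 (t=17: SET foo = -17): baz unchanged
  event 4 (t=25: INC baz by 4): baz 14 -> 18
  event 5 (t=31: INC baz by 5): baz 18 -> 23
  event 6 (t=33: DEL foo): baz unchanged
  event 7 (t=39: INC foo by 9): baz unchanged
  event 8 (t=41: SET foo = 16): baz unchanged
  event 9 (t=43: SET baz = -3): baz 23 -> -3
  event 10 (t=52: DEC foo by 3): baz unchanged
  event 11 (t=62: DEL foo): baz unchanged
Final: baz = -3

Answer: -3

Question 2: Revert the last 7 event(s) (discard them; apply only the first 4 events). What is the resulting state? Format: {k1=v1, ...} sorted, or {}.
Keep first 4 events (discard last 7):
  after event 1 (t=7: INC baz by 14): {baz=14}
  after event 2 (t=16: DEC foo by 12): {baz=14, foo=-12}
  after event 3 (t=17: SET foo = -17): {baz=14, foo=-17}
  after event 4 (t=25: INC baz by 4): {baz=18, foo=-17}

Answer: {baz=18, foo=-17}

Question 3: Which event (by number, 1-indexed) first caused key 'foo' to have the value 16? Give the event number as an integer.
Looking for first event where foo becomes 16:
  event 2: foo = -12
  event 3: foo = -17
  event 4: foo = -17
  event 5: foo = -17
  event 6: foo = (absent)
  event 7: foo = 9
  event 8: foo 9 -> 16  <-- first match

Answer: 8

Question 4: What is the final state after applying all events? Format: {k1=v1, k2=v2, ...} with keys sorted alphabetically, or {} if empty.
  after event 1 (t=7: INC baz by 14): {baz=14}
  after event 2 (t=16: DEC foo by 12): {baz=14, foo=-12}
  after event 3 (t=17: SET foo = -17): {baz=14, foo=-17}
  after event 4 (t=25: INC baz by 4): {baz=18, foo=-17}
  after event 5 (t=31: INC baz by 5): {baz=23, foo=-17}
  after event 6 (t=33: DEL foo): {baz=23}
  after event 7 (t=39: INC foo by 9): {baz=23, foo=9}
  after event 8 (t=41: SET foo = 16): {baz=23, foo=16}
  after event 9 (t=43: SET baz = -3): {baz=-3, foo=16}
  after event 10 (t=52: DEC foo by 3): {baz=-3, foo=13}
  after event 11 (t=62: DEL foo): {baz=-3}

Answer: {baz=-3}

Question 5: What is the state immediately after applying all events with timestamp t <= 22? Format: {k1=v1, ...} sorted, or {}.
Apply events with t <= 22 (3 events):
  after event 1 (t=7: INC baz by 14): {baz=14}
  after event 2 (t=16: DEC foo by 12): {baz=14, foo=-12}
  after event 3 (t=17: SET foo = -17): {baz=14, foo=-17}

Answer: {baz=14, foo=-17}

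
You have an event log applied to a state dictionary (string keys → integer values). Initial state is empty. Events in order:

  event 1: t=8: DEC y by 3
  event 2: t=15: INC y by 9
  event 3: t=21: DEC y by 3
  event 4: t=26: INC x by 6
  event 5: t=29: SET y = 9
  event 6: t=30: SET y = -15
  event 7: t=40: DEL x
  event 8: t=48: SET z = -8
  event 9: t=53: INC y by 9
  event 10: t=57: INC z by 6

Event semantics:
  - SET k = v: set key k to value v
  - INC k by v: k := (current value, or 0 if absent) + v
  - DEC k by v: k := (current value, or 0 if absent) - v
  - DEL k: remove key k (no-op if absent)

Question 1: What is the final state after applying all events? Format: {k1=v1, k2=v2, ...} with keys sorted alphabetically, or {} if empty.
Answer: {y=-6, z=-2}

Derivation:
  after event 1 (t=8: DEC y by 3): {y=-3}
  after event 2 (t=15: INC y by 9): {y=6}
  after event 3 (t=21: DEC y by 3): {y=3}
  after event 4 (t=26: INC x by 6): {x=6, y=3}
  after event 5 (t=29: SET y = 9): {x=6, y=9}
  after event 6 (t=30: SET y = -15): {x=6, y=-15}
  after event 7 (t=40: DEL x): {y=-15}
  after event 8 (t=48: SET z = -8): {y=-15, z=-8}
  after event 9 (t=53: INC y by 9): {y=-6, z=-8}
  after event 10 (t=57: INC z by 6): {y=-6, z=-2}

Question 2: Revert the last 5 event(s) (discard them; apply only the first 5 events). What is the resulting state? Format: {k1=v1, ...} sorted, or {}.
Answer: {x=6, y=9}

Derivation:
Keep first 5 events (discard last 5):
  after event 1 (t=8: DEC y by 3): {y=-3}
  after event 2 (t=15: INC y by 9): {y=6}
  after event 3 (t=21: DEC y by 3): {y=3}
  after event 4 (t=26: INC x by 6): {x=6, y=3}
  after event 5 (t=29: SET y = 9): {x=6, y=9}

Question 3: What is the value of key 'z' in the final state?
Answer: -2

Derivation:
Track key 'z' through all 10 events:
  event 1 (t=8: DEC y by 3): z unchanged
  event 2 (t=15: INC y by 9): z unchanged
  event 3 (t=21: DEC y by 3): z unchanged
  event 4 (t=26: INC x by 6): z unchanged
  event 5 (t=29: SET y = 9): z unchanged
  event 6 (t=30: SET y = -15): z unchanged
  event 7 (t=40: DEL x): z unchanged
  event 8 (t=48: SET z = -8): z (absent) -> -8
  event 9 (t=53: INC y by 9): z unchanged
  event 10 (t=57: INC z by 6): z -8 -> -2
Final: z = -2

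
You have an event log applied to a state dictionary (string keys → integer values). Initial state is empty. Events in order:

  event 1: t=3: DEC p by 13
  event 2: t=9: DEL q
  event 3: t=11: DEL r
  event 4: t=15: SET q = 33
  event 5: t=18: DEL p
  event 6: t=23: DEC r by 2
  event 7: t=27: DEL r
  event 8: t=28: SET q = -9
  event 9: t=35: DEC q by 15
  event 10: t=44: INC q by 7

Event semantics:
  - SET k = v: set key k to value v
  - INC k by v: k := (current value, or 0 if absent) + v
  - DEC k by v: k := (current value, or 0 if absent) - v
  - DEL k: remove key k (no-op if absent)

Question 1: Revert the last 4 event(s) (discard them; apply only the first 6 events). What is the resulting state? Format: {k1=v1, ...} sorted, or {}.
Keep first 6 events (discard last 4):
  after event 1 (t=3: DEC p by 13): {p=-13}
  after event 2 (t=9: DEL q): {p=-13}
  after event 3 (t=11: DEL r): {p=-13}
  after event 4 (t=15: SET q = 33): {p=-13, q=33}
  after event 5 (t=18: DEL p): {q=33}
  after event 6 (t=23: DEC r by 2): {q=33, r=-2}

Answer: {q=33, r=-2}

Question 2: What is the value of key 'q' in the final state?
Track key 'q' through all 10 events:
  event 1 (t=3: DEC p by 13): q unchanged
  event 2 (t=9: DEL q): q (absent) -> (absent)
  event 3 (t=11: DEL r): q unchanged
  event 4 (t=15: SET q = 33): q (absent) -> 33
  event 5 (t=18: DEL p): q unchanged
  event 6 (t=23: DEC r by 2): q unchanged
  event 7 (t=27: DEL r): q unchanged
  event 8 (t=28: SET q = -9): q 33 -> -9
  event 9 (t=35: DEC q by 15): q -9 -> -24
  event 10 (t=44: INC q by 7): q -24 -> -17
Final: q = -17

Answer: -17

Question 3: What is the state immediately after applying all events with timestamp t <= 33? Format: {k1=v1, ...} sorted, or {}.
Answer: {q=-9}

Derivation:
Apply events with t <= 33 (8 events):
  after event 1 (t=3: DEC p by 13): {p=-13}
  after event 2 (t=9: DEL q): {p=-13}
  after event 3 (t=11: DEL r): {p=-13}
  after event 4 (t=15: SET q = 33): {p=-13, q=33}
  after event 5 (t=18: DEL p): {q=33}
  after event 6 (t=23: DEC r by 2): {q=33, r=-2}
  after event 7 (t=27: DEL r): {q=33}
  after event 8 (t=28: SET q = -9): {q=-9}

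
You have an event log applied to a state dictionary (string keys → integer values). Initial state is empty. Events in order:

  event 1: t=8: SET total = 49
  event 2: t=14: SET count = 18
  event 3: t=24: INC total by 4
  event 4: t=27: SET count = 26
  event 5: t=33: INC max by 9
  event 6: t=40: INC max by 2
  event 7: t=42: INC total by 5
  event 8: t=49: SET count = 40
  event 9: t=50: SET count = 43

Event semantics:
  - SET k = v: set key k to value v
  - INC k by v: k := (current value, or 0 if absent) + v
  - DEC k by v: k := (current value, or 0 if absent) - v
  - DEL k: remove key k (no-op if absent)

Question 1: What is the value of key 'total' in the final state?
Answer: 58

Derivation:
Track key 'total' through all 9 events:
  event 1 (t=8: SET total = 49): total (absent) -> 49
  event 2 (t=14: SET count = 18): total unchanged
  event 3 (t=24: INC total by 4): total 49 -> 53
  event 4 (t=27: SET count = 26): total unchanged
  event 5 (t=33: INC max by 9): total unchanged
  event 6 (t=40: INC max by 2): total unchanged
  event 7 (t=42: INC total by 5): total 53 -> 58
  event 8 (t=49: SET count = 40): total unchanged
  event 9 (t=50: SET count = 43): total unchanged
Final: total = 58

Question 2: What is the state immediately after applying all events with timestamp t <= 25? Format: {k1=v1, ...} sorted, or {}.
Answer: {count=18, total=53}

Derivation:
Apply events with t <= 25 (3 events):
  after event 1 (t=8: SET total = 49): {total=49}
  after event 2 (t=14: SET count = 18): {count=18, total=49}
  after event 3 (t=24: INC total by 4): {count=18, total=53}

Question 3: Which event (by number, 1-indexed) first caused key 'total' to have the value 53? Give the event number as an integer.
Looking for first event where total becomes 53:
  event 1: total = 49
  event 2: total = 49
  event 3: total 49 -> 53  <-- first match

Answer: 3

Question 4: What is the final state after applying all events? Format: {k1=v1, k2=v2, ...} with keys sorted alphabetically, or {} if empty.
  after event 1 (t=8: SET total = 49): {total=49}
  after event 2 (t=14: SET count = 18): {count=18, total=49}
  after event 3 (t=24: INC total by 4): {count=18, total=53}
  after event 4 (t=27: SET count = 26): {count=26, total=53}
  after event 5 (t=33: INC max by 9): {count=26, max=9, total=53}
  after event 6 (t=40: INC max by 2): {count=26, max=11, total=53}
  after event 7 (t=42: INC total by 5): {count=26, max=11, total=58}
  after event 8 (t=49: SET count = 40): {count=40, max=11, total=58}
  after event 9 (t=50: SET count = 43): {count=43, max=11, total=58}

Answer: {count=43, max=11, total=58}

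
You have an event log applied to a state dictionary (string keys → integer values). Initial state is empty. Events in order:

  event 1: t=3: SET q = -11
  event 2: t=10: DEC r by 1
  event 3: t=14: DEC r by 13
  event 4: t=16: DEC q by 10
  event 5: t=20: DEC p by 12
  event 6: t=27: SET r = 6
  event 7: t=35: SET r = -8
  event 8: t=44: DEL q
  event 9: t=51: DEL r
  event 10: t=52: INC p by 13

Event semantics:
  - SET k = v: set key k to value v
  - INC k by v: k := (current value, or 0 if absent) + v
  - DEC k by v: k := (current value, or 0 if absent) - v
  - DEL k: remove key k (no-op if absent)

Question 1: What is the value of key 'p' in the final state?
Track key 'p' through all 10 events:
  event 1 (t=3: SET q = -11): p unchanged
  event 2 (t=10: DEC r by 1): p unchanged
  event 3 (t=14: DEC r by 13): p unchanged
  event 4 (t=16: DEC q by 10): p unchanged
  event 5 (t=20: DEC p by 12): p (absent) -> -12
  event 6 (t=27: SET r = 6): p unchanged
  event 7 (t=35: SET r = -8): p unchanged
  event 8 (t=44: DEL q): p unchanged
  event 9 (t=51: DEL r): p unchanged
  event 10 (t=52: INC p by 13): p -12 -> 1
Final: p = 1

Answer: 1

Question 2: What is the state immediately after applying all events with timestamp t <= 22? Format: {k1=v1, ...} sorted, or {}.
Apply events with t <= 22 (5 events):
  after event 1 (t=3: SET q = -11): {q=-11}
  after event 2 (t=10: DEC r by 1): {q=-11, r=-1}
  after event 3 (t=14: DEC r by 13): {q=-11, r=-14}
  after event 4 (t=16: DEC q by 10): {q=-21, r=-14}
  after event 5 (t=20: DEC p by 12): {p=-12, q=-21, r=-14}

Answer: {p=-12, q=-21, r=-14}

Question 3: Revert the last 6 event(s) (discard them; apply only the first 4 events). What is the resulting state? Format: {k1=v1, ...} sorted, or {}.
Keep first 4 events (discard last 6):
  after event 1 (t=3: SET q = -11): {q=-11}
  after event 2 (t=10: DEC r by 1): {q=-11, r=-1}
  after event 3 (t=14: DEC r by 13): {q=-11, r=-14}
  after event 4 (t=16: DEC q by 10): {q=-21, r=-14}

Answer: {q=-21, r=-14}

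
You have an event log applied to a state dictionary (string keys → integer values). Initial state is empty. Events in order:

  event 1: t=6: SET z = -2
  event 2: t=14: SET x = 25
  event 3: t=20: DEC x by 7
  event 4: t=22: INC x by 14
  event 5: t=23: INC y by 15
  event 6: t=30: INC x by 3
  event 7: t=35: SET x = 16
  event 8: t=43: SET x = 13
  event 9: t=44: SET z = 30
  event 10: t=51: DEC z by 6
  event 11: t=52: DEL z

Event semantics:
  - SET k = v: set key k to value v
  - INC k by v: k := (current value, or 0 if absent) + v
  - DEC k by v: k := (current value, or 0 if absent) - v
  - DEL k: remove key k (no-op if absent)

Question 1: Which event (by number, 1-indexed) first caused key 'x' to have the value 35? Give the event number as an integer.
Looking for first event where x becomes 35:
  event 2: x = 25
  event 3: x = 18
  event 4: x = 32
  event 5: x = 32
  event 6: x 32 -> 35  <-- first match

Answer: 6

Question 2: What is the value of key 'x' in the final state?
Track key 'x' through all 11 events:
  event 1 (t=6: SET z = -2): x unchanged
  event 2 (t=14: SET x = 25): x (absent) -> 25
  event 3 (t=20: DEC x by 7): x 25 -> 18
  event 4 (t=22: INC x by 14): x 18 -> 32
  event 5 (t=23: INC y by 15): x unchanged
  event 6 (t=30: INC x by 3): x 32 -> 35
  event 7 (t=35: SET x = 16): x 35 -> 16
  event 8 (t=43: SET x = 13): x 16 -> 13
  event 9 (t=44: SET z = 30): x unchanged
  event 10 (t=51: DEC z by 6): x unchanged
  event 11 (t=52: DEL z): x unchanged
Final: x = 13

Answer: 13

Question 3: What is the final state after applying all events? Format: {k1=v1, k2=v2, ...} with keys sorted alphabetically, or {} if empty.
  after event 1 (t=6: SET z = -2): {z=-2}
  after event 2 (t=14: SET x = 25): {x=25, z=-2}
  after event 3 (t=20: DEC x by 7): {x=18, z=-2}
  after event 4 (t=22: INC x by 14): {x=32, z=-2}
  after event 5 (t=23: INC y by 15): {x=32, y=15, z=-2}
  after event 6 (t=30: INC x by 3): {x=35, y=15, z=-2}
  after event 7 (t=35: SET x = 16): {x=16, y=15, z=-2}
  after event 8 (t=43: SET x = 13): {x=13, y=15, z=-2}
  after event 9 (t=44: SET z = 30): {x=13, y=15, z=30}
  after event 10 (t=51: DEC z by 6): {x=13, y=15, z=24}
  after event 11 (t=52: DEL z): {x=13, y=15}

Answer: {x=13, y=15}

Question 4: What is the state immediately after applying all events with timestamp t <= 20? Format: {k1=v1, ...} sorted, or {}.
Apply events with t <= 20 (3 events):
  after event 1 (t=6: SET z = -2): {z=-2}
  after event 2 (t=14: SET x = 25): {x=25, z=-2}
  after event 3 (t=20: DEC x by 7): {x=18, z=-2}

Answer: {x=18, z=-2}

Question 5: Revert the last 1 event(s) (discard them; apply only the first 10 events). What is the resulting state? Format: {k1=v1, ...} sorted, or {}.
Keep first 10 events (discard last 1):
  after event 1 (t=6: SET z = -2): {z=-2}
  after event 2 (t=14: SET x = 25): {x=25, z=-2}
  after event 3 (t=20: DEC x by 7): {x=18, z=-2}
  after event 4 (t=22: INC x by 14): {x=32, z=-2}
  after event 5 (t=23: INC y by 15): {x=32, y=15, z=-2}
  after event 6 (t=30: INC x by 3): {x=35, y=15, z=-2}
  after event 7 (t=35: SET x = 16): {x=16, y=15, z=-2}
  after event 8 (t=43: SET x = 13): {x=13, y=15, z=-2}
  after event 9 (t=44: SET z = 30): {x=13, y=15, z=30}
  after event 10 (t=51: DEC z by 6): {x=13, y=15, z=24}

Answer: {x=13, y=15, z=24}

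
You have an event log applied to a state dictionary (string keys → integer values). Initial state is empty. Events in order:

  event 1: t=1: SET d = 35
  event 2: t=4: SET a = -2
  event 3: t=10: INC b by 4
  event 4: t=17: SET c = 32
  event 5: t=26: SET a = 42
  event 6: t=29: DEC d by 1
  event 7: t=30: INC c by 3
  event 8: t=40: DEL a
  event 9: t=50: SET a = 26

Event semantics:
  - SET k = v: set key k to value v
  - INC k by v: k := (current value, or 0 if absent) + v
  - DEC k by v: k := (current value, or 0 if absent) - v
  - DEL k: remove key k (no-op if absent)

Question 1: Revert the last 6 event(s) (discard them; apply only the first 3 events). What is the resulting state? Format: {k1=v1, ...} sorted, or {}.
Answer: {a=-2, b=4, d=35}

Derivation:
Keep first 3 events (discard last 6):
  after event 1 (t=1: SET d = 35): {d=35}
  after event 2 (t=4: SET a = -2): {a=-2, d=35}
  after event 3 (t=10: INC b by 4): {a=-2, b=4, d=35}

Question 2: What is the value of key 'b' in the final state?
Track key 'b' through all 9 events:
  event 1 (t=1: SET d = 35): b unchanged
  event 2 (t=4: SET a = -2): b unchanged
  event 3 (t=10: INC b by 4): b (absent) -> 4
  event 4 (t=17: SET c = 32): b unchanged
  event 5 (t=26: SET a = 42): b unchanged
  event 6 (t=29: DEC d by 1): b unchanged
  event 7 (t=30: INC c by 3): b unchanged
  event 8 (t=40: DEL a): b unchanged
  event 9 (t=50: SET a = 26): b unchanged
Final: b = 4

Answer: 4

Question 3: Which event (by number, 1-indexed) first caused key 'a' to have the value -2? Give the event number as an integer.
Looking for first event where a becomes -2:
  event 2: a (absent) -> -2  <-- first match

Answer: 2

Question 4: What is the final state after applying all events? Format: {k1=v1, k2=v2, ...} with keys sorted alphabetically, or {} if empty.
  after event 1 (t=1: SET d = 35): {d=35}
  after event 2 (t=4: SET a = -2): {a=-2, d=35}
  after event 3 (t=10: INC b by 4): {a=-2, b=4, d=35}
  after event 4 (t=17: SET c = 32): {a=-2, b=4, c=32, d=35}
  after event 5 (t=26: SET a = 42): {a=42, b=4, c=32, d=35}
  after event 6 (t=29: DEC d by 1): {a=42, b=4, c=32, d=34}
  after event 7 (t=30: INC c by 3): {a=42, b=4, c=35, d=34}
  after event 8 (t=40: DEL a): {b=4, c=35, d=34}
  after event 9 (t=50: SET a = 26): {a=26, b=4, c=35, d=34}

Answer: {a=26, b=4, c=35, d=34}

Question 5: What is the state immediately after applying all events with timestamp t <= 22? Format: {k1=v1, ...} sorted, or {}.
Answer: {a=-2, b=4, c=32, d=35}

Derivation:
Apply events with t <= 22 (4 events):
  after event 1 (t=1: SET d = 35): {d=35}
  after event 2 (t=4: SET a = -2): {a=-2, d=35}
  after event 3 (t=10: INC b by 4): {a=-2, b=4, d=35}
  after event 4 (t=17: SET c = 32): {a=-2, b=4, c=32, d=35}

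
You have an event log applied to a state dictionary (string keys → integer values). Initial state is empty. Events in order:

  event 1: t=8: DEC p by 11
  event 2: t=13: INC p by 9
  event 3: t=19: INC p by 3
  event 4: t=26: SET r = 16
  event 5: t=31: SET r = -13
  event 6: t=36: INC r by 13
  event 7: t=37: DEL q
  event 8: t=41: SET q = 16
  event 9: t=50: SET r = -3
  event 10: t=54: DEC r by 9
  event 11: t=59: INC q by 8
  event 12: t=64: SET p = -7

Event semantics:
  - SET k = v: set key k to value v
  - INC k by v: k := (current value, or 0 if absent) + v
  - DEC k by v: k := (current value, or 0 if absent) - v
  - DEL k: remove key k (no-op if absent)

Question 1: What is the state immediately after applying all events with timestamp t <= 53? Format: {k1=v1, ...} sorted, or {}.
Answer: {p=1, q=16, r=-3}

Derivation:
Apply events with t <= 53 (9 events):
  after event 1 (t=8: DEC p by 11): {p=-11}
  after event 2 (t=13: INC p by 9): {p=-2}
  after event 3 (t=19: INC p by 3): {p=1}
  after event 4 (t=26: SET r = 16): {p=1, r=16}
  after event 5 (t=31: SET r = -13): {p=1, r=-13}
  after event 6 (t=36: INC r by 13): {p=1, r=0}
  after event 7 (t=37: DEL q): {p=1, r=0}
  after event 8 (t=41: SET q = 16): {p=1, q=16, r=0}
  after event 9 (t=50: SET r = -3): {p=1, q=16, r=-3}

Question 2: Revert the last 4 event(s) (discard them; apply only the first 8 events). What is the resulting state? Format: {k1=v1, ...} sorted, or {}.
Answer: {p=1, q=16, r=0}

Derivation:
Keep first 8 events (discard last 4):
  after event 1 (t=8: DEC p by 11): {p=-11}
  after event 2 (t=13: INC p by 9): {p=-2}
  after event 3 (t=19: INC p by 3): {p=1}
  after event 4 (t=26: SET r = 16): {p=1, r=16}
  after event 5 (t=31: SET r = -13): {p=1, r=-13}
  after event 6 (t=36: INC r by 13): {p=1, r=0}
  after event 7 (t=37: DEL q): {p=1, r=0}
  after event 8 (t=41: SET q = 16): {p=1, q=16, r=0}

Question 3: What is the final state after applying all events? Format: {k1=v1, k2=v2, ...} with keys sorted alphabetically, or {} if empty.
  after event 1 (t=8: DEC p by 11): {p=-11}
  after event 2 (t=13: INC p by 9): {p=-2}
  after event 3 (t=19: INC p by 3): {p=1}
  after event 4 (t=26: SET r = 16): {p=1, r=16}
  after event 5 (t=31: SET r = -13): {p=1, r=-13}
  after event 6 (t=36: INC r by 13): {p=1, r=0}
  after event 7 (t=37: DEL q): {p=1, r=0}
  after event 8 (t=41: SET q = 16): {p=1, q=16, r=0}
  after event 9 (t=50: SET r = -3): {p=1, q=16, r=-3}
  after event 10 (t=54: DEC r by 9): {p=1, q=16, r=-12}
  after event 11 (t=59: INC q by 8): {p=1, q=24, r=-12}
  after event 12 (t=64: SET p = -7): {p=-7, q=24, r=-12}

Answer: {p=-7, q=24, r=-12}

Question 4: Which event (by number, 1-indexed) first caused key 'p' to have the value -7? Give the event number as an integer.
Answer: 12

Derivation:
Looking for first event where p becomes -7:
  event 1: p = -11
  event 2: p = -2
  event 3: p = 1
  event 4: p = 1
  event 5: p = 1
  event 6: p = 1
  event 7: p = 1
  event 8: p = 1
  event 9: p = 1
  event 10: p = 1
  event 11: p = 1
  event 12: p 1 -> -7  <-- first match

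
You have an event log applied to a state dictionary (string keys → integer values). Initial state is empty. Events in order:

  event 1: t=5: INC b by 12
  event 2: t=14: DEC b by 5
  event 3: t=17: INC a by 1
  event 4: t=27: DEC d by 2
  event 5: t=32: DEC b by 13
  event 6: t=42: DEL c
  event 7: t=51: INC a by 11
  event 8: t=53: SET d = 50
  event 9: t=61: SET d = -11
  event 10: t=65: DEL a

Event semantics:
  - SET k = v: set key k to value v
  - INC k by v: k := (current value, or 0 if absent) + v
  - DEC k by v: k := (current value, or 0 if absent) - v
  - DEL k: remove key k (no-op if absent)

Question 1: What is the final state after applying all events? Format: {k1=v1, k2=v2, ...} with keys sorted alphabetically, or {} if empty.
Answer: {b=-6, d=-11}

Derivation:
  after event 1 (t=5: INC b by 12): {b=12}
  after event 2 (t=14: DEC b by 5): {b=7}
  after event 3 (t=17: INC a by 1): {a=1, b=7}
  after event 4 (t=27: DEC d by 2): {a=1, b=7, d=-2}
  after event 5 (t=32: DEC b by 13): {a=1, b=-6, d=-2}
  after event 6 (t=42: DEL c): {a=1, b=-6, d=-2}
  after event 7 (t=51: INC a by 11): {a=12, b=-6, d=-2}
  after event 8 (t=53: SET d = 50): {a=12, b=-6, d=50}
  after event 9 (t=61: SET d = -11): {a=12, b=-6, d=-11}
  after event 10 (t=65: DEL a): {b=-6, d=-11}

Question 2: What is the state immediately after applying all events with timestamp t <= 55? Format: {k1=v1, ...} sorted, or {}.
Answer: {a=12, b=-6, d=50}

Derivation:
Apply events with t <= 55 (8 events):
  after event 1 (t=5: INC b by 12): {b=12}
  after event 2 (t=14: DEC b by 5): {b=7}
  after event 3 (t=17: INC a by 1): {a=1, b=7}
  after event 4 (t=27: DEC d by 2): {a=1, b=7, d=-2}
  after event 5 (t=32: DEC b by 13): {a=1, b=-6, d=-2}
  after event 6 (t=42: DEL c): {a=1, b=-6, d=-2}
  after event 7 (t=51: INC a by 11): {a=12, b=-6, d=-2}
  after event 8 (t=53: SET d = 50): {a=12, b=-6, d=50}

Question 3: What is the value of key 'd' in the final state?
Track key 'd' through all 10 events:
  event 1 (t=5: INC b by 12): d unchanged
  event 2 (t=14: DEC b by 5): d unchanged
  event 3 (t=17: INC a by 1): d unchanged
  event 4 (t=27: DEC d by 2): d (absent) -> -2
  event 5 (t=32: DEC b by 13): d unchanged
  event 6 (t=42: DEL c): d unchanged
  event 7 (t=51: INC a by 11): d unchanged
  event 8 (t=53: SET d = 50): d -2 -> 50
  event 9 (t=61: SET d = -11): d 50 -> -11
  event 10 (t=65: DEL a): d unchanged
Final: d = -11

Answer: -11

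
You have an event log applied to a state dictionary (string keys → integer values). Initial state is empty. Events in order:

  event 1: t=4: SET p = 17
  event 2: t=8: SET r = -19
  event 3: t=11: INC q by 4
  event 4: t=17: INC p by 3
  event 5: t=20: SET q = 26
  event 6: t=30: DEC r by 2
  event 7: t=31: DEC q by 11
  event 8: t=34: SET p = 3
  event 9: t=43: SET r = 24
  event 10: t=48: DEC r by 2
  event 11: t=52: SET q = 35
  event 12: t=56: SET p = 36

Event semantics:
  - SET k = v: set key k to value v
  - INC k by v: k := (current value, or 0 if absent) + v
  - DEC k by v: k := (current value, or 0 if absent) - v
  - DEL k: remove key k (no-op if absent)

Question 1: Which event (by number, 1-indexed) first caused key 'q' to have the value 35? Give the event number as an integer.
Looking for first event where q becomes 35:
  event 3: q = 4
  event 4: q = 4
  event 5: q = 26
  event 6: q = 26
  event 7: q = 15
  event 8: q = 15
  event 9: q = 15
  event 10: q = 15
  event 11: q 15 -> 35  <-- first match

Answer: 11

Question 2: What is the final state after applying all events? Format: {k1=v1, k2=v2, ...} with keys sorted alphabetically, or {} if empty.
Answer: {p=36, q=35, r=22}

Derivation:
  after event 1 (t=4: SET p = 17): {p=17}
  after event 2 (t=8: SET r = -19): {p=17, r=-19}
  after event 3 (t=11: INC q by 4): {p=17, q=4, r=-19}
  after event 4 (t=17: INC p by 3): {p=20, q=4, r=-19}
  after event 5 (t=20: SET q = 26): {p=20, q=26, r=-19}
  after event 6 (t=30: DEC r by 2): {p=20, q=26, r=-21}
  after event 7 (t=31: DEC q by 11): {p=20, q=15, r=-21}
  after event 8 (t=34: SET p = 3): {p=3, q=15, r=-21}
  after event 9 (t=43: SET r = 24): {p=3, q=15, r=24}
  after event 10 (t=48: DEC r by 2): {p=3, q=15, r=22}
  after event 11 (t=52: SET q = 35): {p=3, q=35, r=22}
  after event 12 (t=56: SET p = 36): {p=36, q=35, r=22}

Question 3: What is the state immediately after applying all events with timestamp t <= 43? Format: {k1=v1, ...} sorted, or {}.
Apply events with t <= 43 (9 events):
  after event 1 (t=4: SET p = 17): {p=17}
  after event 2 (t=8: SET r = -19): {p=17, r=-19}
  after event 3 (t=11: INC q by 4): {p=17, q=4, r=-19}
  after event 4 (t=17: INC p by 3): {p=20, q=4, r=-19}
  after event 5 (t=20: SET q = 26): {p=20, q=26, r=-19}
  after event 6 (t=30: DEC r by 2): {p=20, q=26, r=-21}
  after event 7 (t=31: DEC q by 11): {p=20, q=15, r=-21}
  after event 8 (t=34: SET p = 3): {p=3, q=15, r=-21}
  after event 9 (t=43: SET r = 24): {p=3, q=15, r=24}

Answer: {p=3, q=15, r=24}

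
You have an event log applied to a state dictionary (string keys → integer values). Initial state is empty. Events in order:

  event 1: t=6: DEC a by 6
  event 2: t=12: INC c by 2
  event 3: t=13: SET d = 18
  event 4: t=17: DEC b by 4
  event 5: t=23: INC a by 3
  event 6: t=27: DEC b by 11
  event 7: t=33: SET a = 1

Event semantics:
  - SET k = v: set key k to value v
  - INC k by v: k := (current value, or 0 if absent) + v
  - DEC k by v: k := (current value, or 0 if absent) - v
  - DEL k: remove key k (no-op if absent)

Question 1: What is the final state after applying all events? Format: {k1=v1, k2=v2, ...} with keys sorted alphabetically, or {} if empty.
  after event 1 (t=6: DEC a by 6): {a=-6}
  after event 2 (t=12: INC c by 2): {a=-6, c=2}
  after event 3 (t=13: SET d = 18): {a=-6, c=2, d=18}
  after event 4 (t=17: DEC b by 4): {a=-6, b=-4, c=2, d=18}
  after event 5 (t=23: INC a by 3): {a=-3, b=-4, c=2, d=18}
  after event 6 (t=27: DEC b by 11): {a=-3, b=-15, c=2, d=18}
  after event 7 (t=33: SET a = 1): {a=1, b=-15, c=2, d=18}

Answer: {a=1, b=-15, c=2, d=18}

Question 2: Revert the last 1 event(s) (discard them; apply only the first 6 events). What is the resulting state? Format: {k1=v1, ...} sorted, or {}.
Answer: {a=-3, b=-15, c=2, d=18}

Derivation:
Keep first 6 events (discard last 1):
  after event 1 (t=6: DEC a by 6): {a=-6}
  after event 2 (t=12: INC c by 2): {a=-6, c=2}
  after event 3 (t=13: SET d = 18): {a=-6, c=2, d=18}
  after event 4 (t=17: DEC b by 4): {a=-6, b=-4, c=2, d=18}
  after event 5 (t=23: INC a by 3): {a=-3, b=-4, c=2, d=18}
  after event 6 (t=27: DEC b by 11): {a=-3, b=-15, c=2, d=18}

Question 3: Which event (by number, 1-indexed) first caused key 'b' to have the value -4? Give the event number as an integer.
Looking for first event where b becomes -4:
  event 4: b (absent) -> -4  <-- first match

Answer: 4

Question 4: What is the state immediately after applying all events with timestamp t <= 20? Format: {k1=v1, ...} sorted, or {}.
Answer: {a=-6, b=-4, c=2, d=18}

Derivation:
Apply events with t <= 20 (4 events):
  after event 1 (t=6: DEC a by 6): {a=-6}
  after event 2 (t=12: INC c by 2): {a=-6, c=2}
  after event 3 (t=13: SET d = 18): {a=-6, c=2, d=18}
  after event 4 (t=17: DEC b by 4): {a=-6, b=-4, c=2, d=18}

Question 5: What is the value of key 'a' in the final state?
Track key 'a' through all 7 events:
  event 1 (t=6: DEC a by 6): a (absent) -> -6
  event 2 (t=12: INC c by 2): a unchanged
  event 3 (t=13: SET d = 18): a unchanged
  event 4 (t=17: DEC b by 4): a unchanged
  event 5 (t=23: INC a by 3): a -6 -> -3
  event 6 (t=27: DEC b by 11): a unchanged
  event 7 (t=33: SET a = 1): a -3 -> 1
Final: a = 1

Answer: 1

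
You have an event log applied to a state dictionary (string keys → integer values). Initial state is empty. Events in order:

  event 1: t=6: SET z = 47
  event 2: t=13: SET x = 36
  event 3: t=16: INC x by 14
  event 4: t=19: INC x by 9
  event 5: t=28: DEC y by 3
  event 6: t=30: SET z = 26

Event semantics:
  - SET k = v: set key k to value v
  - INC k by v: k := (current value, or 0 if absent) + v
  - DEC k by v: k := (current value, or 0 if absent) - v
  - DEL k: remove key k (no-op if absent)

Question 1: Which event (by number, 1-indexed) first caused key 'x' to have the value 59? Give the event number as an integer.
Answer: 4

Derivation:
Looking for first event where x becomes 59:
  event 2: x = 36
  event 3: x = 50
  event 4: x 50 -> 59  <-- first match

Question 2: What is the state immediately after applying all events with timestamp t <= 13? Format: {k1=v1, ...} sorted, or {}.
Answer: {x=36, z=47}

Derivation:
Apply events with t <= 13 (2 events):
  after event 1 (t=6: SET z = 47): {z=47}
  after event 2 (t=13: SET x = 36): {x=36, z=47}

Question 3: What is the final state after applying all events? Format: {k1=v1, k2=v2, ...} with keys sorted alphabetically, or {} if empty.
Answer: {x=59, y=-3, z=26}

Derivation:
  after event 1 (t=6: SET z = 47): {z=47}
  after event 2 (t=13: SET x = 36): {x=36, z=47}
  after event 3 (t=16: INC x by 14): {x=50, z=47}
  after event 4 (t=19: INC x by 9): {x=59, z=47}
  after event 5 (t=28: DEC y by 3): {x=59, y=-3, z=47}
  after event 6 (t=30: SET z = 26): {x=59, y=-3, z=26}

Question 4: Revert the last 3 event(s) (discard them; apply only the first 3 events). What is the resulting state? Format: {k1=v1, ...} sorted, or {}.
Keep first 3 events (discard last 3):
  after event 1 (t=6: SET z = 47): {z=47}
  after event 2 (t=13: SET x = 36): {x=36, z=47}
  after event 3 (t=16: INC x by 14): {x=50, z=47}

Answer: {x=50, z=47}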